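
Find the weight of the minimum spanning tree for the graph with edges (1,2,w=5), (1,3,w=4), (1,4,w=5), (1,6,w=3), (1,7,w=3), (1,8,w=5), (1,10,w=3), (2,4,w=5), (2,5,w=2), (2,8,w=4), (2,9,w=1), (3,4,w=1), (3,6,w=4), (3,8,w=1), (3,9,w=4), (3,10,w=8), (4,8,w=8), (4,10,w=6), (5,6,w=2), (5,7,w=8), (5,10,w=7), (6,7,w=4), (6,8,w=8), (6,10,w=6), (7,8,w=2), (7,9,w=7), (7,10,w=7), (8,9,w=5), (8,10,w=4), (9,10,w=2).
17 (MST edges: (1,6,w=3), (1,7,w=3), (2,5,w=2), (2,9,w=1), (3,4,w=1), (3,8,w=1), (5,6,w=2), (7,8,w=2), (9,10,w=2); sum of weights 3 + 3 + 2 + 1 + 1 + 1 + 2 + 2 + 2 = 17)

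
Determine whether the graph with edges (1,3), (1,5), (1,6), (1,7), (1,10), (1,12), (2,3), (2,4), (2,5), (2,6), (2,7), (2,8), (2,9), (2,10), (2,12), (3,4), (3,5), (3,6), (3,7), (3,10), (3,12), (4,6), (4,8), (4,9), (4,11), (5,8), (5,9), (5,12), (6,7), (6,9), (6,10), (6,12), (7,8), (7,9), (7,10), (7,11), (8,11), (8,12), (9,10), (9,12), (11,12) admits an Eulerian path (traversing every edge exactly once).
Yes (the graph is connected and exactly 2 vertices have odd degree: {2, 9}; any Eulerian path must start and end at those)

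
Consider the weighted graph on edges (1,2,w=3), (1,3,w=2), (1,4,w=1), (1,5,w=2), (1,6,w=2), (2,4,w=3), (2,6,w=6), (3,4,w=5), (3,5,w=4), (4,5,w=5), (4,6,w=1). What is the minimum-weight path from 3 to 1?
2 (path: 3 -> 1; weights 2 = 2)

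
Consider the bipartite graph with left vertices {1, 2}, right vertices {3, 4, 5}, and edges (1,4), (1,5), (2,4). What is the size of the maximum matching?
2 (matching: (1,5), (2,4); upper bound min(|L|,|R|) = min(2,3) = 2)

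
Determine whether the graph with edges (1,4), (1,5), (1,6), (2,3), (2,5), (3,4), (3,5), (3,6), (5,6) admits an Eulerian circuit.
No (2 vertices have odd degree: {1, 6}; Eulerian circuit requires 0)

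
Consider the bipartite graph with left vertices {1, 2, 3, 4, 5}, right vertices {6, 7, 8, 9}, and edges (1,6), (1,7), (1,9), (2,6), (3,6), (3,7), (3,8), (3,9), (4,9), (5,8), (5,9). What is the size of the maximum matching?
4 (matching: (1,9), (2,6), (3,7), (5,8); upper bound min(|L|,|R|) = min(5,4) = 4)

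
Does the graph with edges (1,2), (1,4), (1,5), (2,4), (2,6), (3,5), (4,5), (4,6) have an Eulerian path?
No (4 vertices have odd degree: {1, 2, 3, 5}; Eulerian path requires 0 or 2)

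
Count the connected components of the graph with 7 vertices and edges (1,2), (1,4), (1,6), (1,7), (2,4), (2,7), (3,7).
2 (components: {1, 2, 3, 4, 6, 7}, {5})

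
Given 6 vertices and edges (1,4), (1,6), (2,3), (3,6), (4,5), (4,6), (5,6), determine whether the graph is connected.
Yes (BFS from 1 visits [1, 4, 6, 5, 3, 2] — all 6 vertices reached)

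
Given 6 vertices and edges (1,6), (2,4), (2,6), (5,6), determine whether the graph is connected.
No, it has 2 components: {1, 2, 4, 5, 6}, {3}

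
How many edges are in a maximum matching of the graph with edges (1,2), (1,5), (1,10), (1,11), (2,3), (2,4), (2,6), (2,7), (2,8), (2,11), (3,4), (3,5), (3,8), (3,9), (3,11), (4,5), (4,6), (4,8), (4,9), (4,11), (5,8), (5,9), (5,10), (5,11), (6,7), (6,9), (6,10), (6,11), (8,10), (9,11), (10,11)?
5 (matching: (1,10), (2,7), (3,9), (5,8), (6,11); upper bound floor(n/2) = floor(11/2) = 5)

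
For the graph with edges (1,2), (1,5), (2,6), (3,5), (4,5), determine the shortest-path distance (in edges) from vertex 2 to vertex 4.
3 (path: 2 -> 1 -> 5 -> 4, 3 edges)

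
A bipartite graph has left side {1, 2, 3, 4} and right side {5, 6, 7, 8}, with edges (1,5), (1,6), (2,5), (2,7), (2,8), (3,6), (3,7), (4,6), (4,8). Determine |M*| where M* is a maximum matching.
4 (matching: (1,6), (2,5), (3,7), (4,8); upper bound min(|L|,|R|) = min(4,4) = 4)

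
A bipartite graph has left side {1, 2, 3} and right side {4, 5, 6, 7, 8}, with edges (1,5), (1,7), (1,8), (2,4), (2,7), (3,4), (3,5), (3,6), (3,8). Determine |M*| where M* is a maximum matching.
3 (matching: (1,8), (2,7), (3,6); upper bound min(|L|,|R|) = min(3,5) = 3)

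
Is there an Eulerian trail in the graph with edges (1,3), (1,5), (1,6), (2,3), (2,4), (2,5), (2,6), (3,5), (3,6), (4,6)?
Yes (the graph is connected and exactly 2 vertices have odd degree: {1, 5}; any Eulerian path must start and end at those)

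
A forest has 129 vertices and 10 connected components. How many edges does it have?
119 (Each of the 10 component trees on V_i vertices has V_i - 1 edges; summing gives V - C = 129 - 10 = 119)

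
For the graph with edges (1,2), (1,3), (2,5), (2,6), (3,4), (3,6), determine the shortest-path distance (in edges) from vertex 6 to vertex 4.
2 (path: 6 -> 3 -> 4, 2 edges)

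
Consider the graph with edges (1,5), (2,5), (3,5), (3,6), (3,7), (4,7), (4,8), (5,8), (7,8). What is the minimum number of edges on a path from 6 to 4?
3 (path: 6 -> 3 -> 7 -> 4, 3 edges)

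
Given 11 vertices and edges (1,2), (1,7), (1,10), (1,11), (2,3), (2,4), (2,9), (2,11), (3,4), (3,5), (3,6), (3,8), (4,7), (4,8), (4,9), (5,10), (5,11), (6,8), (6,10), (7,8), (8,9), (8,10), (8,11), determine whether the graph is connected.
Yes (BFS from 1 visits [1, 2, 7, 10, 11, 3, 4, 9, 8, 5, 6] — all 11 vertices reached)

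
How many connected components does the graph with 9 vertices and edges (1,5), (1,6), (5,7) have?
6 (components: {1, 5, 6, 7}, {2}, {3}, {4}, {8}, {9})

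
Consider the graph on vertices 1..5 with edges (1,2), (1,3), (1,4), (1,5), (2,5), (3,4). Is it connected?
Yes (BFS from 1 visits [1, 2, 3, 4, 5] — all 5 vertices reached)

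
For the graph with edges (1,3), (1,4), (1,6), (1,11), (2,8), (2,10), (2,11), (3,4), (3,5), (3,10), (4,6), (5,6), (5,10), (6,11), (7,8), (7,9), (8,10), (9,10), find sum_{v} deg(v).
36 (handshake: sum of degrees = 2|E| = 2 x 18 = 36)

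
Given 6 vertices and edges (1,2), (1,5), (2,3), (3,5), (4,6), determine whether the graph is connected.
No, it has 2 components: {1, 2, 3, 5}, {4, 6}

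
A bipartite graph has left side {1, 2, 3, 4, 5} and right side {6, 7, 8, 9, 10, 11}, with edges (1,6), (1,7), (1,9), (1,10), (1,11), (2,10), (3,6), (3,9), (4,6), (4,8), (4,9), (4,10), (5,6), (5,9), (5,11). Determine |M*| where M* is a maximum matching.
5 (matching: (1,7), (2,10), (3,9), (4,8), (5,11); upper bound min(|L|,|R|) = min(5,6) = 5)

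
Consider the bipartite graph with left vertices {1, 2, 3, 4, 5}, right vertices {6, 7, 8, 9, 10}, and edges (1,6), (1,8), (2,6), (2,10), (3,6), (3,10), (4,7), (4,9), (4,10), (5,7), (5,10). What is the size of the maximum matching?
5 (matching: (1,8), (2,10), (3,6), (4,9), (5,7); upper bound min(|L|,|R|) = min(5,5) = 5)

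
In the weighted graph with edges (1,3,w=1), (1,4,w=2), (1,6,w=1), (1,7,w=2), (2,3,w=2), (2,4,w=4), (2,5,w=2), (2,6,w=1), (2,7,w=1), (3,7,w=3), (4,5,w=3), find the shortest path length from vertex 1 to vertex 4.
2 (path: 1 -> 4; weights 2 = 2)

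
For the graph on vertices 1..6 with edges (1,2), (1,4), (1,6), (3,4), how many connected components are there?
2 (components: {1, 2, 3, 4, 6}, {5})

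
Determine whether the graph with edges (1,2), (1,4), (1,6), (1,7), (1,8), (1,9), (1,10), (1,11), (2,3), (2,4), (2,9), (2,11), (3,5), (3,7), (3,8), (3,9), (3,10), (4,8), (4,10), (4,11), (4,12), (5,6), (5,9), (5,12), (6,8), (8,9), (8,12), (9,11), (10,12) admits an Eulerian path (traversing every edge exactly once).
Yes (the graph is connected and exactly 2 vertices have odd degree: {2, 6}; any Eulerian path must start and end at those)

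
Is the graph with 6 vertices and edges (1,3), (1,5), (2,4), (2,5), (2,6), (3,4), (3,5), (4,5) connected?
Yes (BFS from 1 visits [1, 3, 5, 4, 2, 6] — all 6 vertices reached)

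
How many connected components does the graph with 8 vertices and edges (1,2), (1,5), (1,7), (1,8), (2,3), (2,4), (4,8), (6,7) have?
1 (components: {1, 2, 3, 4, 5, 6, 7, 8})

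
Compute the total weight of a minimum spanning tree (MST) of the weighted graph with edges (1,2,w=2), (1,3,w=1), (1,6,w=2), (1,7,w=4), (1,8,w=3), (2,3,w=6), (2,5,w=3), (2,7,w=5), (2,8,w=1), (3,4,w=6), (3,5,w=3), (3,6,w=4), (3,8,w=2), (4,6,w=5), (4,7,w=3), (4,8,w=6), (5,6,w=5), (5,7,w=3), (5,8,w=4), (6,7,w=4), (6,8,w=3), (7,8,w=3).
15 (MST edges: (1,2,w=2), (1,3,w=1), (1,6,w=2), (2,5,w=3), (2,8,w=1), (4,7,w=3), (5,7,w=3); sum of weights 2 + 1 + 2 + 3 + 1 + 3 + 3 = 15)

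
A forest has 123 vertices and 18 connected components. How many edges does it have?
105 (Each of the 18 component trees on V_i vertices has V_i - 1 edges; summing gives V - C = 123 - 18 = 105)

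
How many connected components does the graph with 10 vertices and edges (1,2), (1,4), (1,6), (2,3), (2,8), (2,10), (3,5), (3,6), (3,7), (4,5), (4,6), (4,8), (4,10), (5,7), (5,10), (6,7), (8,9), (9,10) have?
1 (components: {1, 2, 3, 4, 5, 6, 7, 8, 9, 10})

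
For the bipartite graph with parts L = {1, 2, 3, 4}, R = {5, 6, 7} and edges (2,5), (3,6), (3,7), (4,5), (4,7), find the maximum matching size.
3 (matching: (2,5), (3,6), (4,7); upper bound min(|L|,|R|) = min(4,3) = 3)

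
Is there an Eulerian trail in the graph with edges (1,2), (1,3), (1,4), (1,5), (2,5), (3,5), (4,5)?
Yes — and in fact it has an Eulerian circuit (the graph is connected and all 5 vertices have even degree)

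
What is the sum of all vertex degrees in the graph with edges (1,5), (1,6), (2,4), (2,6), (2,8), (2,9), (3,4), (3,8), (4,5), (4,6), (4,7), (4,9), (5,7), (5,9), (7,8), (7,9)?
32 (handshake: sum of degrees = 2|E| = 2 x 16 = 32)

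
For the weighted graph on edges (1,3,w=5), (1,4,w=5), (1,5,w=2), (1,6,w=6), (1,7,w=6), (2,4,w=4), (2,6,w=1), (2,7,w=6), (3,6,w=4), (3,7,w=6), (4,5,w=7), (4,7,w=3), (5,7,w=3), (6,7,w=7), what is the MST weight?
17 (MST edges: (1,5,w=2), (2,4,w=4), (2,6,w=1), (3,6,w=4), (4,7,w=3), (5,7,w=3); sum of weights 2 + 4 + 1 + 4 + 3 + 3 = 17)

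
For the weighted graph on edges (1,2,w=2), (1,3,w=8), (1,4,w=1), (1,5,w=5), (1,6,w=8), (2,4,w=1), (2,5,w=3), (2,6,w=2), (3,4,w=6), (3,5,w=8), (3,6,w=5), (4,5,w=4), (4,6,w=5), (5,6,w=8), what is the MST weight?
12 (MST edges: (1,4,w=1), (2,4,w=1), (2,5,w=3), (2,6,w=2), (3,6,w=5); sum of weights 1 + 1 + 3 + 2 + 5 = 12)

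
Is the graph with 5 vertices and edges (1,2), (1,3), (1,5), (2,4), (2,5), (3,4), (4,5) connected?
Yes (BFS from 1 visits [1, 2, 3, 5, 4] — all 5 vertices reached)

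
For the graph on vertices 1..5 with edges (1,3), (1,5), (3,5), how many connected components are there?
3 (components: {1, 3, 5}, {2}, {4})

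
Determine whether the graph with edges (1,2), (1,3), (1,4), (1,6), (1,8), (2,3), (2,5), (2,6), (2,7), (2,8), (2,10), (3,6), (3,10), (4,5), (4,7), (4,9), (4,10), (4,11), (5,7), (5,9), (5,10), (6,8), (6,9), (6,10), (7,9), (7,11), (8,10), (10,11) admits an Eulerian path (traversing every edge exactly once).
No (6 vertices have odd degree: {1, 2, 5, 7, 10, 11}; Eulerian path requires 0 or 2)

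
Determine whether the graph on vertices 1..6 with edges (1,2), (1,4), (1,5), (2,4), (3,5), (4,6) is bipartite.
No (odd cycle of length 3: 4 -> 1 -> 2 -> 4)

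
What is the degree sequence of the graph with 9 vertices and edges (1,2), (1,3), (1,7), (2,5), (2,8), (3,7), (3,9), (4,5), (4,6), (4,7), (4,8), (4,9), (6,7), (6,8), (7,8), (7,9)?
[6, 5, 4, 3, 3, 3, 3, 3, 2] (degrees: deg(1)=3, deg(2)=3, deg(3)=3, deg(4)=5, deg(5)=2, deg(6)=3, deg(7)=6, deg(8)=4, deg(9)=3)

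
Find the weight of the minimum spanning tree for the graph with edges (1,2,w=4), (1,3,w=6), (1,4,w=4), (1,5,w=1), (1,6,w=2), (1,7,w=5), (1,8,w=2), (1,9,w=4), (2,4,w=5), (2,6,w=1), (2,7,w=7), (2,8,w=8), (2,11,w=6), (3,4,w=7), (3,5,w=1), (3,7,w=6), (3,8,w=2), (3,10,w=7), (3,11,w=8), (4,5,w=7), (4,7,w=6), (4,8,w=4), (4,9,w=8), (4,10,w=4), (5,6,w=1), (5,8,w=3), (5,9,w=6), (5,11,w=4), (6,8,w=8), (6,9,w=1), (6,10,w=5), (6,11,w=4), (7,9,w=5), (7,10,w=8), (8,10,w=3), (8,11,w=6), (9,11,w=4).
23 (MST edges: (1,4,w=4), (1,5,w=1), (1,7,w=5), (1,8,w=2), (2,6,w=1), (3,5,w=1), (5,6,w=1), (5,11,w=4), (6,9,w=1), (8,10,w=3); sum of weights 4 + 1 + 5 + 2 + 1 + 1 + 1 + 4 + 1 + 3 = 23)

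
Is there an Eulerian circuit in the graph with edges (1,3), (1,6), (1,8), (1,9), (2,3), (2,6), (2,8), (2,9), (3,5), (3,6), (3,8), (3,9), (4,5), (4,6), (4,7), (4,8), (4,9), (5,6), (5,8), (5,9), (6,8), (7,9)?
No (2 vertices have odd degree: {4, 5}; Eulerian circuit requires 0)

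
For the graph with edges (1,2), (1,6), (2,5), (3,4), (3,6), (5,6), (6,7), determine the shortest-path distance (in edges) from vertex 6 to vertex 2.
2 (path: 6 -> 1 -> 2, 2 edges)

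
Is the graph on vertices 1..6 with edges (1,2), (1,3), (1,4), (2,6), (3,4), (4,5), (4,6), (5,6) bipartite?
No (odd cycle of length 3: 3 -> 1 -> 4 -> 3)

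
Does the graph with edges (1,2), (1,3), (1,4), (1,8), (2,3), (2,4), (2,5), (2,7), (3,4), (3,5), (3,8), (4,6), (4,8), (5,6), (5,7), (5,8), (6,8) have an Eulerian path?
No (6 vertices have odd degree: {2, 3, 4, 5, 6, 8}; Eulerian path requires 0 or 2)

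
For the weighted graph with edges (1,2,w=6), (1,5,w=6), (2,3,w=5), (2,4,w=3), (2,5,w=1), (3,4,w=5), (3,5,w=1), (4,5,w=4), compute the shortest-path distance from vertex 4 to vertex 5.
4 (path: 4 -> 5; weights 4 = 4)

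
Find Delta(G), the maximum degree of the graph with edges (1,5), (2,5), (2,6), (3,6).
2 (attained at vertices 2, 5, 6)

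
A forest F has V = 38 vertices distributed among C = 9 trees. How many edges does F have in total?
29 (Each of the 9 component trees on V_i vertices has V_i - 1 edges; summing gives V - C = 38 - 9 = 29)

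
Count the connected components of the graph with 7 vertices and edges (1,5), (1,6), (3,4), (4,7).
3 (components: {1, 5, 6}, {2}, {3, 4, 7})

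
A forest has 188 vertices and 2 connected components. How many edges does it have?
186 (Each of the 2 component trees on V_i vertices has V_i - 1 edges; summing gives V - C = 188 - 2 = 186)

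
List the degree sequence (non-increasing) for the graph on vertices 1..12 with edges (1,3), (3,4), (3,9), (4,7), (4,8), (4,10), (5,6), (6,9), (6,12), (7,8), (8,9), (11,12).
[4, 3, 3, 3, 3, 2, 2, 1, 1, 1, 1, 0] (degrees: deg(1)=1, deg(2)=0, deg(3)=3, deg(4)=4, deg(5)=1, deg(6)=3, deg(7)=2, deg(8)=3, deg(9)=3, deg(10)=1, deg(11)=1, deg(12)=2)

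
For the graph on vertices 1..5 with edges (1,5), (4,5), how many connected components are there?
3 (components: {1, 4, 5}, {2}, {3})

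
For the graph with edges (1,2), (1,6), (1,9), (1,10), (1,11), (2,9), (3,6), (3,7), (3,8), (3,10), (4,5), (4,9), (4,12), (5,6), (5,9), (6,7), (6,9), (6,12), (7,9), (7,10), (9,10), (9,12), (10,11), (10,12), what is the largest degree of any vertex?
8 (attained at vertex 9)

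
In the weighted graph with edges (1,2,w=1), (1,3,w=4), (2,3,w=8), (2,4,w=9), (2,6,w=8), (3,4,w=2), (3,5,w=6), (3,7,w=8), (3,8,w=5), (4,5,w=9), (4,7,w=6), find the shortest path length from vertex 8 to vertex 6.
18 (path: 8 -> 3 -> 1 -> 2 -> 6; weights 5 + 4 + 1 + 8 = 18)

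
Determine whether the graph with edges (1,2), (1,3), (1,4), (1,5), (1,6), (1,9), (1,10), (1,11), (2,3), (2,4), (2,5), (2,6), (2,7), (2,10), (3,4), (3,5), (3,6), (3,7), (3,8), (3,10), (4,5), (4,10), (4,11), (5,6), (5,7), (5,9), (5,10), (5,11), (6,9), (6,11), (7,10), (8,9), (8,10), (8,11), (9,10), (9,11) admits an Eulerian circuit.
No (2 vertices have odd degree: {2, 5}; Eulerian circuit requires 0)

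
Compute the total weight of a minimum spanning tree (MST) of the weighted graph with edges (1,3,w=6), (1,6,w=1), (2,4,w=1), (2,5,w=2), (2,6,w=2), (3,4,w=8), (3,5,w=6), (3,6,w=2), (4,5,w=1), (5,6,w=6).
7 (MST edges: (1,6,w=1), (2,4,w=1), (2,6,w=2), (3,6,w=2), (4,5,w=1); sum of weights 1 + 1 + 2 + 2 + 1 = 7)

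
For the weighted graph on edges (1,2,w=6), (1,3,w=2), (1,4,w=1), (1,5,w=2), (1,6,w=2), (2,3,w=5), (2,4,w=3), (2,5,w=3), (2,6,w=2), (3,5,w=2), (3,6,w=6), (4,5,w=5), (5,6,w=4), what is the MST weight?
9 (MST edges: (1,3,w=2), (1,4,w=1), (1,5,w=2), (1,6,w=2), (2,6,w=2); sum of weights 2 + 1 + 2 + 2 + 2 = 9)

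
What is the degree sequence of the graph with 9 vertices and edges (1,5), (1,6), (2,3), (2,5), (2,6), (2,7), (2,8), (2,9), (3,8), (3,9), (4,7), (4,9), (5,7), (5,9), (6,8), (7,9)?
[6, 5, 4, 4, 3, 3, 3, 2, 2] (degrees: deg(1)=2, deg(2)=6, deg(3)=3, deg(4)=2, deg(5)=4, deg(6)=3, deg(7)=4, deg(8)=3, deg(9)=5)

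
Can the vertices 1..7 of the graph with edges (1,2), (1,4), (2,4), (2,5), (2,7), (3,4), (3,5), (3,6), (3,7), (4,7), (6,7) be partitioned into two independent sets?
No (odd cycle of length 3: 2 -> 1 -> 4 -> 2)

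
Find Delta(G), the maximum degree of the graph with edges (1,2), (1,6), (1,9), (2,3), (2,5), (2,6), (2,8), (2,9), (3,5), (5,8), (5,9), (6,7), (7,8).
6 (attained at vertex 2)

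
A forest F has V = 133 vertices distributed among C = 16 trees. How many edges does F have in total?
117 (Each of the 16 component trees on V_i vertices has V_i - 1 edges; summing gives V - C = 133 - 16 = 117)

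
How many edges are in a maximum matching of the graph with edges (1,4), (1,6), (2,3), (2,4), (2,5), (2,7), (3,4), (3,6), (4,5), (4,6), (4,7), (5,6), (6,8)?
3 (matching: (2,7), (4,5), (6,8); upper bound floor(n/2) = floor(8/2) = 4)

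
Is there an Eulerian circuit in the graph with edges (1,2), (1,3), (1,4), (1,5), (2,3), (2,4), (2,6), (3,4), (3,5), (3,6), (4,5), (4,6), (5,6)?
No (2 vertices have odd degree: {3, 4}; Eulerian circuit requires 0)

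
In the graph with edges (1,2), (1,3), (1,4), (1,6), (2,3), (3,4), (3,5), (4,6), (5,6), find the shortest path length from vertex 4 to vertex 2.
2 (path: 4 -> 3 -> 2, 2 edges)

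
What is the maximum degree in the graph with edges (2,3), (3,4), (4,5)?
2 (attained at vertices 3, 4)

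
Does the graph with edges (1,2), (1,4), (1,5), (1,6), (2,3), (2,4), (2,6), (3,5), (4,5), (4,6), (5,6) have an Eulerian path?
Yes — and in fact it has an Eulerian circuit (the graph is connected and all 6 vertices have even degree)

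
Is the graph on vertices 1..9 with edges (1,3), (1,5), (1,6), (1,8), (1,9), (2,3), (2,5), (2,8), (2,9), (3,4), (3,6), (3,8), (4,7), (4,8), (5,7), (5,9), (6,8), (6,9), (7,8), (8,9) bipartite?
No (odd cycle of length 3: 9 -> 1 -> 8 -> 9)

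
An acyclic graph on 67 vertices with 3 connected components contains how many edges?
64 (Each of the 3 component trees on V_i vertices has V_i - 1 edges; summing gives V - C = 67 - 3 = 64)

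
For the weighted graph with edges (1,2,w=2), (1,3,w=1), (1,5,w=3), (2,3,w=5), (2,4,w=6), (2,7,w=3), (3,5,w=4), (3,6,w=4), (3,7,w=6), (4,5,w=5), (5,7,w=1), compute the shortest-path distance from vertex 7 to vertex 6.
9 (path: 7 -> 5 -> 3 -> 6; weights 1 + 4 + 4 = 9)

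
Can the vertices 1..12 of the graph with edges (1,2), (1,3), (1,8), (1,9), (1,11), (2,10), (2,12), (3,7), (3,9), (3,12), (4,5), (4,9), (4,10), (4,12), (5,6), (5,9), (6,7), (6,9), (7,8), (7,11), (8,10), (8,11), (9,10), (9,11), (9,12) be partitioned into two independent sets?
No (odd cycle of length 3: 9 -> 1 -> 3 -> 9)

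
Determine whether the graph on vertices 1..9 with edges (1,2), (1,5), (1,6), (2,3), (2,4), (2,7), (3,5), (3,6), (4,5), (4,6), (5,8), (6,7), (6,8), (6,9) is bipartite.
Yes. Partition: {1, 3, 4, 7, 8, 9}, {2, 5, 6}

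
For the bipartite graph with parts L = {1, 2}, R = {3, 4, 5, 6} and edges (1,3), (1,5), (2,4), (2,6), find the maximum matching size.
2 (matching: (1,5), (2,6); upper bound min(|L|,|R|) = min(2,4) = 2)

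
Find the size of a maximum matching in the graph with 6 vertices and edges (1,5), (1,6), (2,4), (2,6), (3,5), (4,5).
3 (matching: (1,6), (2,4), (3,5); upper bound floor(n/2) = floor(6/2) = 3)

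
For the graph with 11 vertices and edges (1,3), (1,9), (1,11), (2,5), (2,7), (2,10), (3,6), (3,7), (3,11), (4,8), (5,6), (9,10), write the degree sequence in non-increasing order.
[4, 3, 3, 2, 2, 2, 2, 2, 2, 1, 1] (degrees: deg(1)=3, deg(2)=3, deg(3)=4, deg(4)=1, deg(5)=2, deg(6)=2, deg(7)=2, deg(8)=1, deg(9)=2, deg(10)=2, deg(11)=2)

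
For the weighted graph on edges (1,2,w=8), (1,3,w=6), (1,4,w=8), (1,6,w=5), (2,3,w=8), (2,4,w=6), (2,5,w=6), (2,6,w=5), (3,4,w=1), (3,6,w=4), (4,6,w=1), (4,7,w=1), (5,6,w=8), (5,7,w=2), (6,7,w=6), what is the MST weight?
15 (MST edges: (1,6,w=5), (2,6,w=5), (3,4,w=1), (4,6,w=1), (4,7,w=1), (5,7,w=2); sum of weights 5 + 5 + 1 + 1 + 1 + 2 = 15)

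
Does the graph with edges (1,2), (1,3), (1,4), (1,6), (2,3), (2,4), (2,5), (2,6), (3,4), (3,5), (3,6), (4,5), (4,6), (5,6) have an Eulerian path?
No (4 vertices have odd degree: {2, 3, 4, 6}; Eulerian path requires 0 or 2)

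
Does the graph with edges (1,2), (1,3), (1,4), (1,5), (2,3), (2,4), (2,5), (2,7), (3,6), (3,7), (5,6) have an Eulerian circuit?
No (2 vertices have odd degree: {2, 5}; Eulerian circuit requires 0)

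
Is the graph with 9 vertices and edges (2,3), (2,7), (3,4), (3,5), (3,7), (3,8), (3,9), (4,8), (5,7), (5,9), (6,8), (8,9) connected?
No, it has 2 components: {1}, {2, 3, 4, 5, 6, 7, 8, 9}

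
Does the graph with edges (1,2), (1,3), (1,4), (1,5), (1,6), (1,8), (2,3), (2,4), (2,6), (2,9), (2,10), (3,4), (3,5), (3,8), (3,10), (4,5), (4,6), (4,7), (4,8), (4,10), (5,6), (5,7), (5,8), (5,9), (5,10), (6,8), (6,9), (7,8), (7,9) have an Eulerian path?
Yes — and in fact it has an Eulerian circuit (the graph is connected and all 10 vertices have even degree)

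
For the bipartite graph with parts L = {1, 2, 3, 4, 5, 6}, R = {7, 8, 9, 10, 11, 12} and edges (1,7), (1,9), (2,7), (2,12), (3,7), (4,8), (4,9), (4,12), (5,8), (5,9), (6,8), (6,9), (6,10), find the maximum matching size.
5 (matching: (1,9), (2,12), (3,7), (4,8), (6,10); upper bound min(|L|,|R|) = min(6,6) = 6)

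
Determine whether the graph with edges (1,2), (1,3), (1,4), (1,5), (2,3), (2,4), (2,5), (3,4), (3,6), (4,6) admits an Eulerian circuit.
Yes (the graph is connected and all 6 vertices have even degree)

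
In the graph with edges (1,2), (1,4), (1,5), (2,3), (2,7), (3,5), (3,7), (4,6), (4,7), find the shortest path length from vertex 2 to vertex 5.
2 (path: 2 -> 1 -> 5, 2 edges)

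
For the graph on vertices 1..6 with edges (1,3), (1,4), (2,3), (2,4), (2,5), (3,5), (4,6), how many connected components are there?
1 (components: {1, 2, 3, 4, 5, 6})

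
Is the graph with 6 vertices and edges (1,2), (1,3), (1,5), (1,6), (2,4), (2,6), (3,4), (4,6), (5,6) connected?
Yes (BFS from 1 visits [1, 2, 3, 5, 6, 4] — all 6 vertices reached)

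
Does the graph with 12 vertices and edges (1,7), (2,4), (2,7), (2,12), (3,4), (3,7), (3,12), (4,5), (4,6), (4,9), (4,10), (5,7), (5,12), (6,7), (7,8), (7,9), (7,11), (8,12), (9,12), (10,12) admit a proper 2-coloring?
Yes. Partition: {1, 2, 3, 5, 6, 8, 9, 10, 11}, {4, 7, 12}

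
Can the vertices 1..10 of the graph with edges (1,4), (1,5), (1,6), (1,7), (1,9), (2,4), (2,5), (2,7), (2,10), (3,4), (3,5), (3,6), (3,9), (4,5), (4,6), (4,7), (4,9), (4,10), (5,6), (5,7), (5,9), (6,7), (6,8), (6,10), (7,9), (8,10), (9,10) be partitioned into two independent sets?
No (odd cycle of length 3: 7 -> 1 -> 9 -> 7)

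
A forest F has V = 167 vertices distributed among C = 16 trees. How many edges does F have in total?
151 (Each of the 16 component trees on V_i vertices has V_i - 1 edges; summing gives V - C = 167 - 16 = 151)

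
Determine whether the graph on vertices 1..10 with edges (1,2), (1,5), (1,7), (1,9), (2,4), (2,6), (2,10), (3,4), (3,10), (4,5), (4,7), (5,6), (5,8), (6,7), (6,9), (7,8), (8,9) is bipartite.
Yes. Partition: {1, 4, 6, 8, 10}, {2, 3, 5, 7, 9}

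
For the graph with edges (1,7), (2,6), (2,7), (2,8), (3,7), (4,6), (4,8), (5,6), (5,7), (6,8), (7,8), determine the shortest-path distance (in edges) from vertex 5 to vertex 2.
2 (path: 5 -> 7 -> 2, 2 edges)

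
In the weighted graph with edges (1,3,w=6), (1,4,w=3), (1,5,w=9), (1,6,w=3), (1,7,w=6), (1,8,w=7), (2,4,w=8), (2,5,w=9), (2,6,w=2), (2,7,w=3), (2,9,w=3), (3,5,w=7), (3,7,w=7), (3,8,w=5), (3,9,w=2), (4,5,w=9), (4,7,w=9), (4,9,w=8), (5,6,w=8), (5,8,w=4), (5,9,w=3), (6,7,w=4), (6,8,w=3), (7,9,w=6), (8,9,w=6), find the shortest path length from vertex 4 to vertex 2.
8 (path: 4 -> 2; weights 8 = 8)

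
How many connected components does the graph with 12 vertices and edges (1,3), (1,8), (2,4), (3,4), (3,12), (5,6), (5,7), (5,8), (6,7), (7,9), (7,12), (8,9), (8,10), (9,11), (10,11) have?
1 (components: {1, 2, 3, 4, 5, 6, 7, 8, 9, 10, 11, 12})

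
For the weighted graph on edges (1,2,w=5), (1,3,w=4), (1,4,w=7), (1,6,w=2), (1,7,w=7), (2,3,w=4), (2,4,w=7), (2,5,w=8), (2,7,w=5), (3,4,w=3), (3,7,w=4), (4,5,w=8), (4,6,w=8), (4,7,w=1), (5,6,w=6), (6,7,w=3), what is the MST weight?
19 (MST edges: (1,6,w=2), (2,3,w=4), (3,4,w=3), (4,7,w=1), (5,6,w=6), (6,7,w=3); sum of weights 2 + 4 + 3 + 1 + 6 + 3 = 19)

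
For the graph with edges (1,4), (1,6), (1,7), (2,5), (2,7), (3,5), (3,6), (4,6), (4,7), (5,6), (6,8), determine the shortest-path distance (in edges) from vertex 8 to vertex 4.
2 (path: 8 -> 6 -> 4, 2 edges)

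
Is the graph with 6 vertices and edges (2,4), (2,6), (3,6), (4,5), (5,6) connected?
No, it has 2 components: {1}, {2, 3, 4, 5, 6}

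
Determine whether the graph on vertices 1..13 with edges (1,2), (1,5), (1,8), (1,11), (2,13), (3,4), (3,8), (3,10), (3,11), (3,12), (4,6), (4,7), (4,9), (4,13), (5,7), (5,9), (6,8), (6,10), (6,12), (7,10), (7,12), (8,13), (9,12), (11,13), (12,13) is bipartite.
Yes. Partition: {1, 3, 6, 7, 9, 13}, {2, 4, 5, 8, 10, 11, 12}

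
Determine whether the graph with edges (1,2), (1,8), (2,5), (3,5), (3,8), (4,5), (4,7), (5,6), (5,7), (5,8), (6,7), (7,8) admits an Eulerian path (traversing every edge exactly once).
Yes — and in fact it has an Eulerian circuit (the graph is connected and all 8 vertices have even degree)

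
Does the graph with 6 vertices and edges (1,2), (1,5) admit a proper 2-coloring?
Yes. Partition: {1, 3, 4, 6}, {2, 5}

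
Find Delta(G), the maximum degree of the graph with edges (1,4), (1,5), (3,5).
2 (attained at vertices 1, 5)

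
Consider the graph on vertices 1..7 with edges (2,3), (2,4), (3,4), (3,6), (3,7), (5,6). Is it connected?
No, it has 2 components: {1}, {2, 3, 4, 5, 6, 7}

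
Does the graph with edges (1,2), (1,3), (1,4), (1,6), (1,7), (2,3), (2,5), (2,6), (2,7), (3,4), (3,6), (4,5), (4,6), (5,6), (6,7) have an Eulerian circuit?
No (4 vertices have odd degree: {1, 2, 5, 7}; Eulerian circuit requires 0)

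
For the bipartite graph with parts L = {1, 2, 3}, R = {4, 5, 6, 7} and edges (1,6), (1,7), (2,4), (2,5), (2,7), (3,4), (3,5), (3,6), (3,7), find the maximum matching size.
3 (matching: (1,7), (2,5), (3,6); upper bound min(|L|,|R|) = min(3,4) = 3)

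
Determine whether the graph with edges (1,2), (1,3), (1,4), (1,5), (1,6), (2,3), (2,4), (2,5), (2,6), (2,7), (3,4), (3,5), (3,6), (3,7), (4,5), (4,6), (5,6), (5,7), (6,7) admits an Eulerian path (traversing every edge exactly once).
Yes (the graph is connected and exactly 2 vertices have odd degree: {1, 4}; any Eulerian path must start and end at those)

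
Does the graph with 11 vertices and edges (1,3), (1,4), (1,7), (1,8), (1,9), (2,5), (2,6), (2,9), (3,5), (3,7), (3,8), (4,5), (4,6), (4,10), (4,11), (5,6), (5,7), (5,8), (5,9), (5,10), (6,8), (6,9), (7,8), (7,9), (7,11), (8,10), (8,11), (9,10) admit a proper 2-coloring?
No (odd cycle of length 3: 9 -> 1 -> 7 -> 9)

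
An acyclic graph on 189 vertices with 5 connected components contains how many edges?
184 (Each of the 5 component trees on V_i vertices has V_i - 1 edges; summing gives V - C = 189 - 5 = 184)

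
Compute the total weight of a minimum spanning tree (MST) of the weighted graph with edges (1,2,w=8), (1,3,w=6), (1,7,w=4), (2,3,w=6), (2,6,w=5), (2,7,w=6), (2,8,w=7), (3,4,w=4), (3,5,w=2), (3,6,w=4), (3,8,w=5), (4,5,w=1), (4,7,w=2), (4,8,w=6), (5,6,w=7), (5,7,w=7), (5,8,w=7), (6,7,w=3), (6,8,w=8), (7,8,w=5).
22 (MST edges: (1,7,w=4), (2,6,w=5), (3,5,w=2), (3,8,w=5), (4,5,w=1), (4,7,w=2), (6,7,w=3); sum of weights 4 + 5 + 2 + 5 + 1 + 2 + 3 = 22)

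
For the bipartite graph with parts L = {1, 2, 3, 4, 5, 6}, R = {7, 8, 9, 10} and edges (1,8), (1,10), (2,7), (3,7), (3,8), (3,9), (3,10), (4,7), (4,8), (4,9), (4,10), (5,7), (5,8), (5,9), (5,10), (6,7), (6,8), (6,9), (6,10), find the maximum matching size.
4 (matching: (1,10), (2,7), (3,9), (4,8); upper bound min(|L|,|R|) = min(6,4) = 4)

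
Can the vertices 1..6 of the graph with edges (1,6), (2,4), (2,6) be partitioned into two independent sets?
Yes. Partition: {1, 2, 3, 5}, {4, 6}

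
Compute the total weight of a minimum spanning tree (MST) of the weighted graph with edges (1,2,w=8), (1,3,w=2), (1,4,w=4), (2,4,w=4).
10 (MST edges: (1,3,w=2), (1,4,w=4), (2,4,w=4); sum of weights 2 + 4 + 4 = 10)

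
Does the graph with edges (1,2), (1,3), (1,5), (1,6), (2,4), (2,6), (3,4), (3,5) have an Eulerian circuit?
No (2 vertices have odd degree: {2, 3}; Eulerian circuit requires 0)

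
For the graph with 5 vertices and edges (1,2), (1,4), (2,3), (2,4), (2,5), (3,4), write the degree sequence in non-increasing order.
[4, 3, 2, 2, 1] (degrees: deg(1)=2, deg(2)=4, deg(3)=2, deg(4)=3, deg(5)=1)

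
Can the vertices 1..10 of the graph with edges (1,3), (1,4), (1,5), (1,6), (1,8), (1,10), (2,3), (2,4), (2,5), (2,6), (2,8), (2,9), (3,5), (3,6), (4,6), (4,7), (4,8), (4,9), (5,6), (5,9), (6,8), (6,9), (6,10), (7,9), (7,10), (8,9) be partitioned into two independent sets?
No (odd cycle of length 3: 8 -> 1 -> 6 -> 8)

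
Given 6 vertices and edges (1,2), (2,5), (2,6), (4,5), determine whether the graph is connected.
No, it has 2 components: {1, 2, 4, 5, 6}, {3}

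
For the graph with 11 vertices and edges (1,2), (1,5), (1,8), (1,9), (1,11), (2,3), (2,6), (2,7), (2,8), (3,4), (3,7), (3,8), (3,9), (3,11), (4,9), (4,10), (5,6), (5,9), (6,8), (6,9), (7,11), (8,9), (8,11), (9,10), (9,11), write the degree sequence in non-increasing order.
[8, 6, 6, 5, 5, 5, 4, 3, 3, 3, 2] (degrees: deg(1)=5, deg(2)=5, deg(3)=6, deg(4)=3, deg(5)=3, deg(6)=4, deg(7)=3, deg(8)=6, deg(9)=8, deg(10)=2, deg(11)=5)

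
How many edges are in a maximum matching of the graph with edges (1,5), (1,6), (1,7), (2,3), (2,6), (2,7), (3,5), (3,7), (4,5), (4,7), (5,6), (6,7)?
3 (matching: (1,6), (2,7), (3,5); upper bound floor(n/2) = floor(7/2) = 3)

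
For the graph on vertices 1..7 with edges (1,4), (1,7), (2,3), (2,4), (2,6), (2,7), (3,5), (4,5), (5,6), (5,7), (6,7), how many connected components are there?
1 (components: {1, 2, 3, 4, 5, 6, 7})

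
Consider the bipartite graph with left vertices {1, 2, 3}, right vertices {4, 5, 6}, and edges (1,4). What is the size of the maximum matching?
1 (matching: (1,4); upper bound min(|L|,|R|) = min(3,3) = 3)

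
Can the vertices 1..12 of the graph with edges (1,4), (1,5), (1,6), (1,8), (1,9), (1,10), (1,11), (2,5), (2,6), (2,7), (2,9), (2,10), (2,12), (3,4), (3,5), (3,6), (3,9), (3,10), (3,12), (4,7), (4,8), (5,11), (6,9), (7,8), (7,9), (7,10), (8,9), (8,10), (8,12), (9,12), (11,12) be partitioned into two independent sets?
No (odd cycle of length 3: 5 -> 1 -> 11 -> 5)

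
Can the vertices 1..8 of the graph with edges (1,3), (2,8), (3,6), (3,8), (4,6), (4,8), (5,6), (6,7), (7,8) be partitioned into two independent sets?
Yes. Partition: {1, 6, 8}, {2, 3, 4, 5, 7}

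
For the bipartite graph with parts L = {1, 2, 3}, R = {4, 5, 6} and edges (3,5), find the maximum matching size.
1 (matching: (3,5); upper bound min(|L|,|R|) = min(3,3) = 3)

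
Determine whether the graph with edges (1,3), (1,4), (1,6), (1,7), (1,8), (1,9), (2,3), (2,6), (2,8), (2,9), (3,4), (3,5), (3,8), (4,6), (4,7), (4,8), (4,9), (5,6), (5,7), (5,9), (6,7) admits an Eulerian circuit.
No (2 vertices have odd degree: {3, 6}; Eulerian circuit requires 0)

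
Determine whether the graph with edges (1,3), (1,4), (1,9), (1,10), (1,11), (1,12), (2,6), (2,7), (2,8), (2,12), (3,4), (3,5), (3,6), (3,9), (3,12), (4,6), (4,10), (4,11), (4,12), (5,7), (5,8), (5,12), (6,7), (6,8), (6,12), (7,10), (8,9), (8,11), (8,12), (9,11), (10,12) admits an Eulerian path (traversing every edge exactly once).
Yes — and in fact it has an Eulerian circuit (the graph is connected and all 12 vertices have even degree)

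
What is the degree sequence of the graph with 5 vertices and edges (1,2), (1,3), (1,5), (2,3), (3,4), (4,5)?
[3, 3, 2, 2, 2] (degrees: deg(1)=3, deg(2)=2, deg(3)=3, deg(4)=2, deg(5)=2)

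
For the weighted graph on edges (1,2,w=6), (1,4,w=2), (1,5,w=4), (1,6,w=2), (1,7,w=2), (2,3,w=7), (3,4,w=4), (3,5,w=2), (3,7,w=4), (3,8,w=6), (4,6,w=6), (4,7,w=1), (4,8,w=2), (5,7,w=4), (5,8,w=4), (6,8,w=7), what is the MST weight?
19 (MST edges: (1,2,w=6), (1,5,w=4), (1,6,w=2), (1,7,w=2), (3,5,w=2), (4,7,w=1), (4,8,w=2); sum of weights 6 + 4 + 2 + 2 + 2 + 1 + 2 = 19)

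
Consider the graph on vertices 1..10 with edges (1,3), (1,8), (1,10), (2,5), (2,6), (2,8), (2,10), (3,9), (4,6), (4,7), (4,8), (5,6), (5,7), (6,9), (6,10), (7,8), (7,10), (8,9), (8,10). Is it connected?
Yes (BFS from 1 visits [1, 3, 8, 10, 9, 2, 4, 7, 6, 5] — all 10 vertices reached)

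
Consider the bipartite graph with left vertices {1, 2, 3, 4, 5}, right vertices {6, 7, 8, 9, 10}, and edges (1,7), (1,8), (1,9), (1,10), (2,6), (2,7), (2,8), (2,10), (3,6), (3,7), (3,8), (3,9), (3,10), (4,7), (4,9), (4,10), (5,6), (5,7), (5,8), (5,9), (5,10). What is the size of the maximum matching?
5 (matching: (1,10), (2,8), (3,9), (4,7), (5,6); upper bound min(|L|,|R|) = min(5,5) = 5)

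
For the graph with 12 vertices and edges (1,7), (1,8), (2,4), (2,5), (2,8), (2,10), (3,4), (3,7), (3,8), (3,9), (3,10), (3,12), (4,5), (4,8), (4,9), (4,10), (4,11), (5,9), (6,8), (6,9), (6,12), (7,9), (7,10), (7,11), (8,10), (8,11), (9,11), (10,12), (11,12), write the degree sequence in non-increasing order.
[7, 7, 6, 6, 6, 5, 5, 4, 4, 3, 3, 2] (degrees: deg(1)=2, deg(2)=4, deg(3)=6, deg(4)=7, deg(5)=3, deg(6)=3, deg(7)=5, deg(8)=7, deg(9)=6, deg(10)=6, deg(11)=5, deg(12)=4)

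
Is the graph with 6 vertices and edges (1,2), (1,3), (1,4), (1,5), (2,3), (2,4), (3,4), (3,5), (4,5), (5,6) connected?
Yes (BFS from 1 visits [1, 2, 3, 4, 5, 6] — all 6 vertices reached)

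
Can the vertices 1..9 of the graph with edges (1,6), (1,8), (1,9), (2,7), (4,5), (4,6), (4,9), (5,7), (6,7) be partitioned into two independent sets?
Yes. Partition: {1, 3, 4, 7}, {2, 5, 6, 8, 9}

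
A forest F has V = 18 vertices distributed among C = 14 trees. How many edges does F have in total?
4 (Each of the 14 component trees on V_i vertices has V_i - 1 edges; summing gives V - C = 18 - 14 = 4)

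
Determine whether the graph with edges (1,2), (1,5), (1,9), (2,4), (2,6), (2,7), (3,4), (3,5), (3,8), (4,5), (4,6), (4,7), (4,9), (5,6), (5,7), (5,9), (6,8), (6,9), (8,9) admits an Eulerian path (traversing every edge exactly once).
No (6 vertices have odd degree: {1, 3, 6, 7, 8, 9}; Eulerian path requires 0 or 2)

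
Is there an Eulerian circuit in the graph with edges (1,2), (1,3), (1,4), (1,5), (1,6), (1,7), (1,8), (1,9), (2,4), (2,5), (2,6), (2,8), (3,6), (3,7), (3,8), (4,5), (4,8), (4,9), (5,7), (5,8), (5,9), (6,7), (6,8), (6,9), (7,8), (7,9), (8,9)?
No (2 vertices have odd degree: {2, 4}; Eulerian circuit requires 0)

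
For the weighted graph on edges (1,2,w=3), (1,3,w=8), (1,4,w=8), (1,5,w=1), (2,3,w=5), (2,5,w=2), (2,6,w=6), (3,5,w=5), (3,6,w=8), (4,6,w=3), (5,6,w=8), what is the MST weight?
17 (MST edges: (1,5,w=1), (2,3,w=5), (2,5,w=2), (2,6,w=6), (4,6,w=3); sum of weights 1 + 5 + 2 + 6 + 3 = 17)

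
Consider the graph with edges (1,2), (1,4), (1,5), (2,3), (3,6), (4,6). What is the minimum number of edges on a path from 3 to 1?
2 (path: 3 -> 2 -> 1, 2 edges)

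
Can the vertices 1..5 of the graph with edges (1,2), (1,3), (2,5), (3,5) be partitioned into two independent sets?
Yes. Partition: {1, 4, 5}, {2, 3}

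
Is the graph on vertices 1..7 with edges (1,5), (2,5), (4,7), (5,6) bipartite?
Yes. Partition: {1, 2, 3, 4, 6}, {5, 7}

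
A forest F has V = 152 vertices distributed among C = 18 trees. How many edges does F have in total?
134 (Each of the 18 component trees on V_i vertices has V_i - 1 edges; summing gives V - C = 152 - 18 = 134)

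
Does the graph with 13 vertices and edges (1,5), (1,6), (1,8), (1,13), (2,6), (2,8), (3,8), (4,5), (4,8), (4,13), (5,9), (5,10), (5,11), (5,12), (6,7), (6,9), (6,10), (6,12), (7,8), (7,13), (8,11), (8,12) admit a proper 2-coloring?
Yes. Partition: {1, 2, 3, 4, 7, 9, 10, 11, 12}, {5, 6, 8, 13}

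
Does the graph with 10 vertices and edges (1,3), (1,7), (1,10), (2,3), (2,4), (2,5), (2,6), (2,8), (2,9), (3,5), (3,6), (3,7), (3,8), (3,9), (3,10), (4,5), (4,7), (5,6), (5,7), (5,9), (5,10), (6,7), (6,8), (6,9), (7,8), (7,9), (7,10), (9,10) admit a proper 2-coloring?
No (odd cycle of length 3: 10 -> 1 -> 3 -> 10)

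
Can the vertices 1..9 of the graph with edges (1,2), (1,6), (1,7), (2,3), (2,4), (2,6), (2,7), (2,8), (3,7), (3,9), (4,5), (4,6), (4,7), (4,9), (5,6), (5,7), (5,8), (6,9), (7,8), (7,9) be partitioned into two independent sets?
No (odd cycle of length 3: 2 -> 1 -> 7 -> 2)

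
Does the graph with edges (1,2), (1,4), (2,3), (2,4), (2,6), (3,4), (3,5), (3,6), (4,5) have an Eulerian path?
Yes — and in fact it has an Eulerian circuit (the graph is connected and all 6 vertices have even degree)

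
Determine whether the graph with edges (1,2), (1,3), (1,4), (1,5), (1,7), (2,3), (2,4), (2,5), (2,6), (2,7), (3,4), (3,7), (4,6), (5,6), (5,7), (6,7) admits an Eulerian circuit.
No (2 vertices have odd degree: {1, 7}; Eulerian circuit requires 0)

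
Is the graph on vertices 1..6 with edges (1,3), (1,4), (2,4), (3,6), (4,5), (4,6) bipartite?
Yes. Partition: {1, 2, 5, 6}, {3, 4}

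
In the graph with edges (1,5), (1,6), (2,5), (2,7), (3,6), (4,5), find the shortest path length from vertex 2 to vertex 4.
2 (path: 2 -> 5 -> 4, 2 edges)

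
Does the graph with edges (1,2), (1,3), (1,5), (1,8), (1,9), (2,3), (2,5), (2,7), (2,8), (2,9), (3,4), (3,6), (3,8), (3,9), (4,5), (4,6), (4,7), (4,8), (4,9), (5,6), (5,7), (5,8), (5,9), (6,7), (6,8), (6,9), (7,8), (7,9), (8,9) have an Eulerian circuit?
No (2 vertices have odd degree: {1, 5}; Eulerian circuit requires 0)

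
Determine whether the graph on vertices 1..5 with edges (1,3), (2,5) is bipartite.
Yes. Partition: {1, 2, 4}, {3, 5}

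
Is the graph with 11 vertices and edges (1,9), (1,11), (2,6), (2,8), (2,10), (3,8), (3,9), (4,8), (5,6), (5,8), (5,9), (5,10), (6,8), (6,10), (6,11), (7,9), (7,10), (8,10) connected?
Yes (BFS from 1 visits [1, 9, 11, 3, 5, 7, 6, 8, 10, 2, 4] — all 11 vertices reached)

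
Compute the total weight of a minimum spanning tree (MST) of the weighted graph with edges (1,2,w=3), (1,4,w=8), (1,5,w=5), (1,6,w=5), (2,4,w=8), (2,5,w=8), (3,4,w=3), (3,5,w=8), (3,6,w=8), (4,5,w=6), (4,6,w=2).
18 (MST edges: (1,2,w=3), (1,5,w=5), (1,6,w=5), (3,4,w=3), (4,6,w=2); sum of weights 3 + 5 + 5 + 3 + 2 = 18)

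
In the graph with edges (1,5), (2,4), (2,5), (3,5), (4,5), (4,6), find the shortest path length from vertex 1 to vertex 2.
2 (path: 1 -> 5 -> 2, 2 edges)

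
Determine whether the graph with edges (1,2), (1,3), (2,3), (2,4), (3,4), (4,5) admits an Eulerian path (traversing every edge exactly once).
No (4 vertices have odd degree: {2, 3, 4, 5}; Eulerian path requires 0 or 2)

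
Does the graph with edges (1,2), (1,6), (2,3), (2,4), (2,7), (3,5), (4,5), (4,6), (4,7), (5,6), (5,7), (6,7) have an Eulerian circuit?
Yes (the graph is connected and all 7 vertices have even degree)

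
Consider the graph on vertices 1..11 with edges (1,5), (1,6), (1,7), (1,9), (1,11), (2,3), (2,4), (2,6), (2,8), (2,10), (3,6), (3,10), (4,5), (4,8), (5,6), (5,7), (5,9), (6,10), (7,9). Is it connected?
Yes (BFS from 1 visits [1, 5, 6, 7, 9, 11, 4, 2, 3, 10, 8] — all 11 vertices reached)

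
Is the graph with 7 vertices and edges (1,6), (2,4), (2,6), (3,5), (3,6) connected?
No, it has 2 components: {1, 2, 3, 4, 5, 6}, {7}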